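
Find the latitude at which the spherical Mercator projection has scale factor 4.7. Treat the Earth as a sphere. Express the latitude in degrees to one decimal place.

Mercator scale is k = sec φ = 1/cos φ.
1/cos φ = 4.7  ⇒  cos φ = 0.2128  ⇒  φ = arccos(0.2128) ≈ 77.7°.

77.7°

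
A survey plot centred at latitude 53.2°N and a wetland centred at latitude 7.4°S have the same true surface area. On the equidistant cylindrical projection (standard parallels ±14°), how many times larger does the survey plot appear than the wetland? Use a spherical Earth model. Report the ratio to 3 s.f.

With standard parallel φ₀ = 14°, the equirectangular projection gives x = Rλ cos φ₀, y = Rφ, so h = 1 and k = cos 14° / cos φ.
Areal scale at 53.2°: h·k = 1.000 × 1.620 = 1.620.
Areal scale at 7.4°: h·k = 1.000 × 0.9784 = 0.9784.
Ratio = 1.620/0.9784 ≈ 1.66.

1.66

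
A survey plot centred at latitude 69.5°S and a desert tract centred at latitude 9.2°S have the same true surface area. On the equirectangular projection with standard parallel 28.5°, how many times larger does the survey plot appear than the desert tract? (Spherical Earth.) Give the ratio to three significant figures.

The equidistant cylindrical projection with φ₀ = 28.5° has h = 1 (meridians true) and k = cos φ₀ / cos φ along parallels.
Areal scale at 69.5°: h·k = 1.000 × 2.509 = 2.509.
Areal scale at 9.2°: h·k = 1.000 × 0.8903 = 0.8903.
Ratio = 2.509/0.8903 ≈ 2.82.

2.82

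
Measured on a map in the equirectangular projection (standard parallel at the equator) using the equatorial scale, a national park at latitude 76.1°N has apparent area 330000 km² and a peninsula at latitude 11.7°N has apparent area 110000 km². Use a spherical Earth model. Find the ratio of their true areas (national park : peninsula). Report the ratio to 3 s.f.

0.736

Plate carrée has h = 1 and k = sec φ, giving areal scale sec φ; true area = (apparent area) · cos φ.
True area of national park: 330000 × cos(76.1°) = 330000 × 0.2402 = 79280 km².
True area of peninsula: 110000 × cos(11.7°) = 110000 × 0.9792 = 107700 km².
Ratio = 79280 / 107700 ≈ 0.736.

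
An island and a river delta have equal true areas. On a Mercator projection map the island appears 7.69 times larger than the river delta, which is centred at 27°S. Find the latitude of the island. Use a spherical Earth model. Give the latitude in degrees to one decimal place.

On Mercator, (apparent₁)/(apparent₂) = sec²φ₁ / sec²φ₂ when true areas are equal.
cos²φ₂ / cos²φ₁ = 7.69  ⇒  cos φ₁ = cos 27° / √7.69 = 0.8910/2.773 = 0.3213.
φ₁ = arccos(0.3213) ≈ 71.3°.

71.3°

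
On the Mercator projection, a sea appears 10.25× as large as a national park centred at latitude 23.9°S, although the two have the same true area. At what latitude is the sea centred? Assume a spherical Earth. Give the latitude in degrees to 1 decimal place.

73.4°

For equal true areas on Mercator, apparent areas scale as sec²φ, so the ratio is cos²φ₂ / cos²φ₁.
cos²φ₂ / cos²φ₁ = 10.25  ⇒  cos φ₁ = cos 23.9° / √10.25 = 0.9143/3.202 = 0.2856.
φ₁ = arccos(0.2856) ≈ 73.4°.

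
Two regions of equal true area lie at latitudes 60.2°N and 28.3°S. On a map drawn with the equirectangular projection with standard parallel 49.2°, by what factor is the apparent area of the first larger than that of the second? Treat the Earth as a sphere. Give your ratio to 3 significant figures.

1.77

In the equirectangular projection with standard parallel φ₀ = 49.2° (x = Rλ cos φ₀, y = Rφ), meridians are true-scale (h = 1) and the parallel scale is k = cos φ₀ / cos φ.
Areal scale at 60.2°: h·k = 1.000 × 1.315 = 1.315.
Areal scale at 28.3°: h·k = 1.000 × 0.7421 = 0.7421.
Ratio = 1.315/0.7421 ≈ 1.77.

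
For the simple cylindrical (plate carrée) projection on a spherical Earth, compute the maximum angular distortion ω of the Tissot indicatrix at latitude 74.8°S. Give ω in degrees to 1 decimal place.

In the plate carrée (x = Rλ, y = Rφ), meridians are true-scale (h = 1) and parallels are stretched by k = sec φ.
At 74.8°: h = 1.000, k = 3.814; principal scales a = 3.814, b = 1.000.
sin(ω/2) = (a − b)/(a + b) = 2.814/4.814 = 0.5845, so ω = 2 arcsin(0.5845) ≈ 71.5°.

71.5°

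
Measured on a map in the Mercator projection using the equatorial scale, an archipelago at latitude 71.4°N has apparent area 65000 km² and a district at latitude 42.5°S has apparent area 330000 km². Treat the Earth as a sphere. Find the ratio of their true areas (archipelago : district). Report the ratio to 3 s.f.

Since Mercator area scale is 1/cos²φ, the true area equals the apparent area multiplied by cos²φ.
True area of archipelago: 65000 × cos²(71.4°) = 65000 × 0.1017 = 6613 km².
True area of district: 330000 × cos²(42.5°) = 330000 × 0.5436 = 179400 km².
Ratio = 6613 / 179400 ≈ 0.0369.

0.0369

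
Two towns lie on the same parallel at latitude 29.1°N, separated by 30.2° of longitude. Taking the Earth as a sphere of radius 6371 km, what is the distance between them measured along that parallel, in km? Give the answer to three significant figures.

2930 km

Arc length along a parallel = R cos φ · Δλ (with Δλ in radians).
= 6371 × cos 29.1° × (30.2° × π/180) = 6371 × 0.8738 × 0.5271 ≈ 2930 km.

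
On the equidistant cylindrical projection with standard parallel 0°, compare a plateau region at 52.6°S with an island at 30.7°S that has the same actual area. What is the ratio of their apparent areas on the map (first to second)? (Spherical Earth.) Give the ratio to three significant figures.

1.42

In the plate carrée (x = Rλ, y = Rφ), meridians are true-scale (h = 1) and parallels are stretched by k = sec φ.
Areal scale at 52.6°: h·k = 1.000 × 1.646 = 1.646.
Areal scale at 30.7°: h·k = 1.000 × 1.163 = 1.163.
Ratio = 1.646/1.163 ≈ 1.42.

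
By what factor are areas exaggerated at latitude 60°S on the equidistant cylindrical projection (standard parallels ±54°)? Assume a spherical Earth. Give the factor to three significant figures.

1.18

In the equirectangular projection with standard parallel φ₀ = 54° (x = Rλ cos φ₀, y = Rφ), meridians are true-scale (h = 1) and the parallel scale is k = cos φ₀ / cos φ.
Areal scale = h·k = 1 × cos φ₀ / cos φ; at 60°, h = 1.000, k = 1.176, so h·k = 1.176.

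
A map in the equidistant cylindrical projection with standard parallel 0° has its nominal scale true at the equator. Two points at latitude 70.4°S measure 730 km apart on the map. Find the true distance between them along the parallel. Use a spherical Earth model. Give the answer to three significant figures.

245 km

In the plate carrée (x = Rλ, y = Rφ), meridians are true-scale (h = 1) and parallels are stretched by k = sec φ.
Along the parallel at 70.4°, map distances are exaggerated by k = sec 70.4° = 2.981.
True distance = 730 / 2.981 = 730 × cos 70.4° ≈ 245 km.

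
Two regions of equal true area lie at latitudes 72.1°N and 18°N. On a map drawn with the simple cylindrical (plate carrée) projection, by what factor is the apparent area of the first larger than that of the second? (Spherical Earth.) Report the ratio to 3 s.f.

For the equirectangular projection with φ₀ = 0 (plate carrée), h = 1 along meridians and k = sec φ along parallels.
Areal scale at 72.1°: h·k = 1.000 × 3.254 = 3.254.
Areal scale at 18°: h·k = 1.000 × 1.051 = 1.051.
Ratio = 3.254/1.051 ≈ 3.09.

3.09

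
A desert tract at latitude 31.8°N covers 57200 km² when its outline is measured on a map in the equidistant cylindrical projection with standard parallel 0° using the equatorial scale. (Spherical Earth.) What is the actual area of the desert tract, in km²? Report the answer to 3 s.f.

48600 km²

In the plate carrée (x = Rλ, y = Rφ), meridians are true-scale (h = 1) and parallels are stretched by k = sec φ.
Areal scale = h·k = 1 × sec φ; at 31.8°, h = 1.000, k = 1.177, so h·k = 1.177.
True area = apparent / (areal scale) = 57200 / 1.177 ≈ 48600 km².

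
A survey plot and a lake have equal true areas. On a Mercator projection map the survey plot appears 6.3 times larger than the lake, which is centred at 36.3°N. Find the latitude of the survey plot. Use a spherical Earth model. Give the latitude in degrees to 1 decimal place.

71.3°

Mercator areal scale is sec²φ, so apparent-area ratio = sec²φ₁ / sec²φ₂ = cos²φ₂ / cos²φ₁.
cos²φ₂ / cos²φ₁ = 6.3  ⇒  cos φ₁ = cos 36.3° / √6.3 = 0.8059/2.510 = 0.3211.
φ₁ = arccos(0.3211) ≈ 71.3°.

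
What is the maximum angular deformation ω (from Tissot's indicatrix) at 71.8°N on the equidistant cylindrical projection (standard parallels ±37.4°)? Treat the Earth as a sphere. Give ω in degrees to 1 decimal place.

The equidistant cylindrical projection with φ₀ = 37.4° has h = 1 (meridians true) and k = cos φ₀ / cos φ along parallels.
At 71.8°: h = 1.000, k = 2.543; principal scales a = 2.543, b = 1.000.
sin(ω/2) = (a − b)/(a + b) = 1.543/3.543 = 0.4356, so ω = 2 arcsin(0.4356) ≈ 51.6°.

51.6°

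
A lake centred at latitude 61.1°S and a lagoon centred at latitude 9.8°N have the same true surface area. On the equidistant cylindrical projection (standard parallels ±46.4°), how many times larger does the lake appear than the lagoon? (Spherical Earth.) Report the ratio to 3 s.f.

The equidistant cylindrical projection with φ₀ = 46.4° has h = 1 (meridians true) and k = cos φ₀ / cos φ along parallels.
Areal scale at 61.1°: h·k = 1.000 × 1.427 = 1.427.
Areal scale at 9.8°: h·k = 1.000 × 0.6998 = 0.6998.
Ratio = 1.427/0.6998 ≈ 2.04.

2.04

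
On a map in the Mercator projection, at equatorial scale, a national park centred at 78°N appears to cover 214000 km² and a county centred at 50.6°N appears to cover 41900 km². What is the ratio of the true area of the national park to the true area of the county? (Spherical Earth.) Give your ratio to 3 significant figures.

0.548

On Mercator the areal scale is sec²φ, so true area = apparent × cos²φ.
True area of national park: 214000 × cos²(78°) = 214000 × 0.04323 = 9251 km².
True area of county: 41900 × cos²(50.6°) = 41900 × 0.4029 = 16880 km².
Ratio = 9251 / 16880 ≈ 0.548.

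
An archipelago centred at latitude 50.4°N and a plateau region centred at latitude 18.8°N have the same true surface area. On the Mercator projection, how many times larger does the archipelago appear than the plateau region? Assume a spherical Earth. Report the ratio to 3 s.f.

2.21

On Mercator, area is exaggerated by sec²φ = 1/cos²φ.
At 50.4°: sec²(50.4°) = 1/0.6374² = 2.461.
At 18.8°: sec²(18.8°) = 1/0.9466² = 1.116.
Ratio = 2.461/1.116 = cos²(18.8°)/cos²(50.4°) ≈ 2.21.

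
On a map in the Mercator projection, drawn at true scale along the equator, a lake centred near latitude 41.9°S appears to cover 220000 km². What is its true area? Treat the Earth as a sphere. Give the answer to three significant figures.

122000 km²

Mercator is conformal, so the point scale is isotropic: h = k = sec φ = 1/cos φ.
Areal scale = k² = sec²φ = 1/cos²(41.9°) = 1/0.7443² = 1.805.
True area = apparent / (areal scale) = 220000 / 1.805 ≈ 122000 km².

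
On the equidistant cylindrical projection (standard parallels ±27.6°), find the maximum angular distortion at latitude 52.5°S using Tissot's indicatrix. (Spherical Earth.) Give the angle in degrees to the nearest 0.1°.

The equidistant cylindrical projection with φ₀ = 27.6° has h = 1 (meridians true) and k = cos φ₀ / cos φ along parallels.
At 52.5°: h = 1.000, k = 1.456; principal scales a = 1.456, b = 1.000.
sin(ω/2) = (a − b)/(a + b) = 0.4557/2.456 = 0.1856, so ω = 2 arcsin(0.1856) ≈ 21.4°.

21.4°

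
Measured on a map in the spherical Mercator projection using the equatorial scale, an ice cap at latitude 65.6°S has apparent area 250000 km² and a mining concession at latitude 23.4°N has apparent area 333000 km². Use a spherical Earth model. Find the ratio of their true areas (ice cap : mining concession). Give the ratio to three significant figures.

Since Mercator area scale is 1/cos²φ, the true area equals the apparent area multiplied by cos²φ.
True area of ice cap: 250000 × cos²(65.6°) = 250000 × 0.1707 = 42660 km².
True area of mining concession: 333000 × cos²(23.4°) = 333000 × 0.8423 = 280500 km².
Ratio = 42660 / 280500 ≈ 0.152.

0.152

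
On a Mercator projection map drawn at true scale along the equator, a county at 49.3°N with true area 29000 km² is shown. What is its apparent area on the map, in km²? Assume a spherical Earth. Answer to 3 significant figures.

68200 km²

For Mercator, h = k = sec φ (a conformal cylindrical projection has a single point scale, 1/cos φ).
Areal scale = k² = sec²φ = 1/cos²(49.3°) = 1/0.6521² = 2.352.
Apparent area = 29000 × 2.352 ≈ 68200 km².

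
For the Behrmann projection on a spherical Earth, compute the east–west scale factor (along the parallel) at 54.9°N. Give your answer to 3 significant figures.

1.51

Behrmann is a cylindrical equal-area projection with standard parallels at ±30°. A cylindrical equal-area projection with standard parallel φ₀ has meridian scale h = cos φ / cos φ₀ and parallel scale k = cos φ₀ / cos φ (so areas are preserved, h·k = 1).
k = cos 30° / cos 54.9° = 0.8660/0.5750 = 1.506.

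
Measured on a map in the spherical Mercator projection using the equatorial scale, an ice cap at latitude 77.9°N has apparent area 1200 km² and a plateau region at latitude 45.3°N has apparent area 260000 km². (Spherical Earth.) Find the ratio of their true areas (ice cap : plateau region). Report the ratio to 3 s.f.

0.000410

On Mercator the areal scale is sec²φ, so true area = apparent × cos²φ.
True area of ice cap: 1200 × cos²(77.9°) = 1200 × 0.04394 = 52.73 km².
True area of plateau region: 260000 × cos²(45.3°) = 260000 × 0.4948 = 128600 km².
Ratio = 52.73 / 128600 ≈ 0.000410.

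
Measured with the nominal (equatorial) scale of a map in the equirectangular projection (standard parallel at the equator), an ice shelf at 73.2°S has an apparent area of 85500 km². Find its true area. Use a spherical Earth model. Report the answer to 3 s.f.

24700 km²

For the equirectangular projection with φ₀ = 0 (plate carrée), h = 1 along meridians and k = sec φ along parallels.
Areal scale = h·k = 1 × sec φ; at 73.2°, h = 1.000, k = 3.460, so h·k = 3.460.
True area = apparent / (areal scale) = 85500 / 3.460 ≈ 24700 km².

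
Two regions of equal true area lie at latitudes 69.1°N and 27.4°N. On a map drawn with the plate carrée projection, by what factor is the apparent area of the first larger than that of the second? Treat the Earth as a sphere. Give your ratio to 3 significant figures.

For the equirectangular projection with φ₀ = 0 (plate carrée), h = 1 along meridians and k = sec φ along parallels.
Areal scale at 69.1°: h·k = 1.000 × 2.803 = 2.803.
Areal scale at 27.4°: h·k = 1.000 × 1.126 = 1.126.
Ratio = 2.803/1.126 ≈ 2.49.

2.49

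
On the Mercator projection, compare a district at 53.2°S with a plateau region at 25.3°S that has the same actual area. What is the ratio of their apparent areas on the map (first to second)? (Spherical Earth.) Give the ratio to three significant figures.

On Mercator, area is exaggerated by sec²φ = 1/cos²φ.
At 53.2°: sec²(53.2°) = 1/0.5990² = 2.787.
At 25.3°: sec²(25.3°) = 1/0.9041² = 1.223.
Ratio = 2.787/1.223 = cos²(25.3°)/cos²(53.2°) ≈ 2.28.

2.28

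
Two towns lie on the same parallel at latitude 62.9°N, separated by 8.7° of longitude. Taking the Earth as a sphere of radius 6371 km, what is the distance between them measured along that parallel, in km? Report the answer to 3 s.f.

Arc length along a parallel = R cos φ · Δλ (with Δλ in radians).
= 6371 × cos 62.9° × (8.7° × π/180) = 6371 × 0.4555 × 0.1518 ≈ 441 km.

441 km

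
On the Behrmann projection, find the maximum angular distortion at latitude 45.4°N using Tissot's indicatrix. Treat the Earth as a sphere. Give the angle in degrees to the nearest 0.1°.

The Behrmann projection is cylindrical equal-area with φ₀ = 30°. For cylindrical equal-area with standard parallel φ₀, h = cos φ / cos φ₀ and k = cos φ₀ / cos φ, so h·k = 1.
At 45.4°: h = 0.8108, k = 1.233; principal scales a = 1.233, b = 0.8108.
sin(ω/2) = (a − b)/(a + b) = 0.4226/2.044 = 0.2067, so ω = 2 arcsin(0.2067) ≈ 23.9°.

23.9°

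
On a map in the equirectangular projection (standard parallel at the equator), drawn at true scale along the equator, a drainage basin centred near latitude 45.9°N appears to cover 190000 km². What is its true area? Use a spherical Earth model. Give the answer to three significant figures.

132000 km²

Plate carrée maps x = Rλ, y = Rφ. The meridian scale is h = 1 and the parallel scale is k = 1/cos φ = sec φ.
Areal scale = h·k = 1 × sec φ; at 45.9°, h = 1.000, k = 1.437, so h·k = 1.437.
True area = apparent / (areal scale) = 190000 / 1.437 ≈ 132000 km².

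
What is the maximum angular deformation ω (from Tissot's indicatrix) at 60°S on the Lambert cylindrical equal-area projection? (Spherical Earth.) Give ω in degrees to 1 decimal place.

The Lambert cylindrical equal-area projection is the cylindrical equal-area projection with its standard parallel at the equator (φ₀ = 0). A cylindrical equal-area projection with standard parallel φ₀ has meridian scale h = cos φ / cos φ₀ and parallel scale k = cos φ₀ / cos φ (so areas are preserved, h·k = 1).
At 60°: h = 0.5000, k = 2.000; principal scales a = 2.000, b = 0.5000.
sin(ω/2) = (a − b)/(a + b) = 1.500/2.500 = 0.6000, so ω = 2 arcsin(0.6000) ≈ 73.7°.

73.7°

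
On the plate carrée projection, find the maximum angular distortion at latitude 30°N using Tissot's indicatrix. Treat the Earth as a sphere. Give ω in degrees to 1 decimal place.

8.2°

For the equirectangular projection with φ₀ = 0 (plate carrée), h = 1 along meridians and k = sec φ along parallels.
At 30°: h = 1.000, k = 1.155; principal scales a = 1.155, b = 1.000.
sin(ω/2) = (a − b)/(a + b) = 0.1547/2.155 = 0.07180, so ω = 2 arcsin(0.07180) ≈ 8.2°.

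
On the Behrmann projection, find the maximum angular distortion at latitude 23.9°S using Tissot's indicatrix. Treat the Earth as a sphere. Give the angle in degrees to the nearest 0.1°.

The Behrmann projection is cylindrical equal-area with φ₀ = 30°. Cylindrical equal-area (φ₀ = 30°): h = cos φ / cos 30° along meridians, k = cos 30° / cos φ along parallels; h·k = 1.
At 23.9°: h = 1.056, k = 0.9472; principal scales a = 1.056, b = 0.9472.
sin(ω/2) = (a − b)/(a + b) = 0.1084/2.003 = 0.05414, so ω = 2 arcsin(0.05414) ≈ 6.2°.

6.2°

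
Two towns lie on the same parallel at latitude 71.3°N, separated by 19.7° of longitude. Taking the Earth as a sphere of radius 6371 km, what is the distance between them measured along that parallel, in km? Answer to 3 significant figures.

Arc length along a parallel = R cos φ · Δλ (with Δλ in radians).
= 6371 × cos 71.3° × (19.7° × π/180) = 6371 × 0.3206 × 0.3438 ≈ 702 km.

702 km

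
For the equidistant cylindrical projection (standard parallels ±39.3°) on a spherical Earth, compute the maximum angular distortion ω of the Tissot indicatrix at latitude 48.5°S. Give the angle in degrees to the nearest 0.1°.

With standard parallel φ₀ = 39.3°, the equirectangular projection gives x = Rλ cos φ₀, y = Rφ, so h = 1 and k = cos 39.3° / cos φ.
At 48.5°: h = 1.000, k = 1.168; principal scales a = 1.168, b = 1.000.
sin(ω/2) = (a − b)/(a + b) = 0.1678/2.168 = 0.07743, so ω = 2 arcsin(0.07743) ≈ 8.9°.

8.9°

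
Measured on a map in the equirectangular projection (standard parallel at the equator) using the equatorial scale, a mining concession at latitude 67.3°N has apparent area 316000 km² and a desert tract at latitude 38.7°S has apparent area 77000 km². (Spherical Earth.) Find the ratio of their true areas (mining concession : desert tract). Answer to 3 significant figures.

On the plate carrée, areal scale = h·k = 1 × sec φ, so true area = apparent × cos φ.
True area of mining concession: 316000 × cos(67.3°) = 316000 × 0.3859 = 121900 km².
True area of desert tract: 77000 × cos(38.7°) = 77000 × 0.7804 = 60090 km².
Ratio = 121900 / 60090 ≈ 2.03.

2.03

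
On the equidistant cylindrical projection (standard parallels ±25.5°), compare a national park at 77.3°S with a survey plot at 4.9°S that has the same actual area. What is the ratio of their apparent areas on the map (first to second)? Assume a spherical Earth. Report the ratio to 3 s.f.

In the equirectangular projection with standard parallel φ₀ = 25.5° (x = Rλ cos φ₀, y = Rφ), meridians are true-scale (h = 1) and the parallel scale is k = cos φ₀ / cos φ.
Areal scale at 77.3°: h·k = 1.000 × 4.106 = 4.106.
Areal scale at 4.9°: h·k = 1.000 × 0.9059 = 0.9059.
Ratio = 4.106/0.9059 ≈ 4.53.

4.53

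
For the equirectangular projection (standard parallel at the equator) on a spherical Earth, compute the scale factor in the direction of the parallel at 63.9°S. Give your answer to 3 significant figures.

For the equirectangular projection with φ₀ = 0 (plate carrée), h = 1 along meridians and k = sec φ along parallels.
k = 1/cos 63.9° = 1/0.4399 = 2.273.

2.27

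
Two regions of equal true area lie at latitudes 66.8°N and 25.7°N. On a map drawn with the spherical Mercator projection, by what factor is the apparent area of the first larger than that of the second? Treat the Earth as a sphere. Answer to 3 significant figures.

5.23

Mercator areal scale is sec²φ.
At 66.8°: sec²(66.8°) = 1/0.3939² = 6.444.
At 25.7°: sec²(25.7°) = 1/0.9011² = 1.232.
Ratio = 6.444/1.232 = cos²(25.7°)/cos²(66.8°) ≈ 5.23.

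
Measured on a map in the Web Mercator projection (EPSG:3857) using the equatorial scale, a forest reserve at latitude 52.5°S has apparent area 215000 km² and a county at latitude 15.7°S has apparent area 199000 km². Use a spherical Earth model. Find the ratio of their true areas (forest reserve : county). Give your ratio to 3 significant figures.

Mercator's areal exaggeration is sec²φ; hence true area = (apparent area) · cos²φ.
True area of forest reserve: 215000 × cos²(52.5°) = 215000 × 0.3706 = 79680 km².
True area of county: 199000 × cos²(15.7°) = 199000 × 0.9268 = 184400 km².
Ratio = 79680 / 184400 ≈ 0.432.

0.432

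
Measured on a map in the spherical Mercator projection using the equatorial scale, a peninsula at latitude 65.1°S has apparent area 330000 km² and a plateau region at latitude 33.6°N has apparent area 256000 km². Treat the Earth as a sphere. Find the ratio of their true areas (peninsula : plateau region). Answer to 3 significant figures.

0.329

Mercator's areal exaggeration is sec²φ; hence true area = (apparent area) · cos²φ.
True area of peninsula: 330000 × cos²(65.1°) = 330000 × 0.1773 = 58500 km².
True area of plateau region: 256000 × cos²(33.6°) = 256000 × 0.6938 = 177600 km².
Ratio = 58500 / 177600 ≈ 0.329.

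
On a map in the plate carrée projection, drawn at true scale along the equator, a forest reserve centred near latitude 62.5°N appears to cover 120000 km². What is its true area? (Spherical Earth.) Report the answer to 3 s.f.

For the equirectangular projection with φ₀ = 0 (plate carrée), h = 1 along meridians and k = sec φ along parallels.
Areal scale = h·k = 1 × sec φ; at 62.5°, h = 1.000, k = 2.166, so h·k = 2.166.
True area = apparent / (areal scale) = 120000 / 2.166 ≈ 55400 km².

55400 km²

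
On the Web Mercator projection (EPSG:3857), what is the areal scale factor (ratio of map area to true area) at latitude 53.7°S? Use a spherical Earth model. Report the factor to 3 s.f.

2.85

For Mercator, h = k = sec φ (a conformal cylindrical projection has a single point scale, 1/cos φ).
Areal scale = k² = sec²φ = 1/cos²(53.7°) = 1/0.5920² = 2.853.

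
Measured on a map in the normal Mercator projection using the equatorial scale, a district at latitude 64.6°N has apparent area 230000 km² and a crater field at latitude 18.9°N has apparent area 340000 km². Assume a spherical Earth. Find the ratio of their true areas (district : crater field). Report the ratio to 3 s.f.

Mercator's areal exaggeration is sec²φ; hence true area = (apparent area) · cos²φ.
True area of district: 230000 × cos²(64.6°) = 230000 × 0.1840 = 42320 km².
True area of crater field: 340000 × cos²(18.9°) = 340000 × 0.8951 = 304300 km².
Ratio = 42320 / 304300 ≈ 0.139.

0.139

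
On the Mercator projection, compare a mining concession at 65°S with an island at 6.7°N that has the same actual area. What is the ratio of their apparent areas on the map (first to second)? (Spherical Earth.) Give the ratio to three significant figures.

On Mercator, area is exaggerated by sec²φ = 1/cos²φ.
At 65°: sec²(65°) = 1/0.4226² = 5.599.
At 6.7°: sec²(6.7°) = 1/0.9932² = 1.014.
Ratio = 5.599/1.014 = cos²(6.7°)/cos²(65°) ≈ 5.52.

5.52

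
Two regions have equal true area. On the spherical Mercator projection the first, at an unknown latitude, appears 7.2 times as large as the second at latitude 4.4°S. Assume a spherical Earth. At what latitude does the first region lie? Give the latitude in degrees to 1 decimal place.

On Mercator, (apparent₁)/(apparent₂) = sec²φ₁ / sec²φ₂ when true areas are equal.
cos²φ₂ / cos²φ₁ = 7.2  ⇒  cos φ₁ = cos 4.4° / √7.2 = 0.9971/2.683 = 0.3716.
φ₁ = arccos(0.3716) ≈ 68.2°.

68.2°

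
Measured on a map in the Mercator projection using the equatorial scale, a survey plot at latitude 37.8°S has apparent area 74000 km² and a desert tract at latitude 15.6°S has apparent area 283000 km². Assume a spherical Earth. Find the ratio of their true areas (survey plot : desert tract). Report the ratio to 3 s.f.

0.176

Mercator's areal exaggeration is sec²φ; hence true area = (apparent area) · cos²φ.
True area of survey plot: 74000 × cos²(37.8°) = 74000 × 0.6243 = 46200 km².
True area of desert tract: 283000 × cos²(15.6°) = 283000 × 0.9277 = 262500 km².
Ratio = 46200 / 262500 ≈ 0.176.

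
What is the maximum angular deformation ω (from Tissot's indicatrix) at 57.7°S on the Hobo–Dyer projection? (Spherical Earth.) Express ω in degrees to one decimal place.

44.2°

Hobo–Dyer is a cylindrical equal-area projection with standard parallels at ±37.5°. For cylindrical equal-area with standard parallel φ₀, h = cos φ / cos φ₀ and k = cos φ₀ / cos φ, so h·k = 1.
At 57.7°: h = 0.6735, k = 1.485; principal scales a = 1.485, b = 0.6735.
sin(ω/2) = (a − b)/(a + b) = 0.8112/2.158 = 0.3758, so ω = 2 arcsin(0.3758) ≈ 44.2°.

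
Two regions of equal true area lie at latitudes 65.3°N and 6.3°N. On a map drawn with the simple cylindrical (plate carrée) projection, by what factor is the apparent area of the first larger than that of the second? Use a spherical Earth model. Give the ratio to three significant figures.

2.38

For the equirectangular projection with φ₀ = 0 (plate carrée), h = 1 along meridians and k = sec φ along parallels.
Areal scale at 65.3°: h·k = 1.000 × 2.393 = 2.393.
Areal scale at 6.3°: h·k = 1.000 × 1.006 = 1.006.
Ratio = 2.393/1.006 ≈ 2.38.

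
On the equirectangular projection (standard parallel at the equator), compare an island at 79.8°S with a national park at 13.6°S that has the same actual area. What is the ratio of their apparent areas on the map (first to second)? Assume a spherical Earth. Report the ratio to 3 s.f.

5.49

For the equirectangular projection with φ₀ = 0 (plate carrée), h = 1 along meridians and k = sec φ along parallels.
Areal scale at 79.8°: h·k = 1.000 × 5.647 = 5.647.
Areal scale at 13.6°: h·k = 1.000 × 1.029 = 1.029.
Ratio = 5.647/1.029 ≈ 5.49.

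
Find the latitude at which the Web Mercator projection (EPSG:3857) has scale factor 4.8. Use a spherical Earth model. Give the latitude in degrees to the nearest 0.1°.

78.0°

Mercator scale is k = sec φ = 1/cos φ.
1/cos φ = 4.8  ⇒  cos φ = 0.2083  ⇒  φ = arccos(0.2083) ≈ 78.0°.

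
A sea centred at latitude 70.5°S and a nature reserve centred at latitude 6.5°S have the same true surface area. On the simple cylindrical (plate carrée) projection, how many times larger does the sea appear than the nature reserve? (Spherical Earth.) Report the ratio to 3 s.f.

For the equirectangular projection with φ₀ = 0 (plate carrée), h = 1 along meridians and k = sec φ along parallels.
Areal scale at 70.5°: h·k = 1.000 × 2.996 = 2.996.
Areal scale at 6.5°: h·k = 1.000 × 1.006 = 1.006.
Ratio = 2.996/1.006 ≈ 2.98.

2.98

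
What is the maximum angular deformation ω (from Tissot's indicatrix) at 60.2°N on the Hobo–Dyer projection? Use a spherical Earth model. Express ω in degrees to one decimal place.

The Hobo–Dyer projection is cylindrical equal-area with φ₀ = 37.5°. A cylindrical equal-area projection with standard parallel φ₀ has meridian scale h = cos φ / cos φ₀ and parallel scale k = cos φ₀ / cos φ (so areas are preserved, h·k = 1).
At 60.2°: h = 0.6264, k = 1.596; principal scales a = 1.596, b = 0.6264.
sin(ω/2) = (a − b)/(a + b) = 0.9699/2.223 = 0.4364, so ω = 2 arcsin(0.4364) ≈ 51.7°.

51.7°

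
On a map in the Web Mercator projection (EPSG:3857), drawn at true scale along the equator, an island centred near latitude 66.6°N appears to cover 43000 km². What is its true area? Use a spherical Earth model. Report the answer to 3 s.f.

6780 km²

Mercator is conformal, so the point scale is isotropic: h = k = sec φ = 1/cos φ.
Areal scale = k² = sec²φ = 1/cos²(66.6°) = 1/0.3971² = 6.340.
True area = apparent / (areal scale) = 43000 / 6.340 ≈ 6780 km².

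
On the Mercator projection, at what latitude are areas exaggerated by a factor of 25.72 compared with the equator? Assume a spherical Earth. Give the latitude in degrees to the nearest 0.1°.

78.6°

Mercator areal scale is sec²φ.
sec²φ = 25.72  ⇒  cos²φ = 0.03888  ⇒  cos φ = 0.1972.
φ = arccos(0.1972) ≈ 78.6°.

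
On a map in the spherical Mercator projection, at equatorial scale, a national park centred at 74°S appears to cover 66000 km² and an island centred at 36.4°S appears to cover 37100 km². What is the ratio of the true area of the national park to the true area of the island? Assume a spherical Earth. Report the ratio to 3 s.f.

0.209

On Mercator the areal scale is sec²φ, so true area = apparent × cos²φ.
True area of national park: 66000 × cos²(74°) = 66000 × 0.07598 = 5014 km².
True area of island: 37100 × cos²(36.4°) = 37100 × 0.6479 = 24040 km².
Ratio = 5014 / 24040 ≈ 0.209.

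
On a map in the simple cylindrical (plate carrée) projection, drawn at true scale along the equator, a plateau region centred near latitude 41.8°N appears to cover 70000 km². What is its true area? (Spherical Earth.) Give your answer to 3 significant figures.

52200 km²

Plate carrée maps x = Rλ, y = Rφ. The meridian scale is h = 1 and the parallel scale is k = 1/cos φ = sec φ.
Areal scale = h·k = 1 × sec φ; at 41.8°, h = 1.000, k = 1.341, so h·k = 1.341.
True area = apparent / (areal scale) = 70000 / 1.341 ≈ 52200 km².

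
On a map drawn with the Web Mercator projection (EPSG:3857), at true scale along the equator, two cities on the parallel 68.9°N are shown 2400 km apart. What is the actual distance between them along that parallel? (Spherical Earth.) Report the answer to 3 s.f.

The Mercator projection is conformal; its linear scale factor is the same in every direction and equals sec φ = 1/cos φ.
Along the parallel at 68.9°, map distances are exaggerated by k = sec 68.9° = 2.778.
True distance = 2400 / 2.778 = 2400 × cos 68.9° ≈ 864 km.

864 km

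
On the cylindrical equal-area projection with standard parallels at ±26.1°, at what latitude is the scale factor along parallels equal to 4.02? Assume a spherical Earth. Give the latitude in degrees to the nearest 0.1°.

77.1°

For cylindrical equal-area with standard parallel φ₀, h = cos φ / cos φ₀ and k = cos φ₀ / cos φ, so h·k = 1.
k = cos φ₀ / cos φ = 4.02  ⇒  cos φ = cos 26.1° / 4.02 = 0.2234.
φ = arccos(0.2234) ≈ 77.1°.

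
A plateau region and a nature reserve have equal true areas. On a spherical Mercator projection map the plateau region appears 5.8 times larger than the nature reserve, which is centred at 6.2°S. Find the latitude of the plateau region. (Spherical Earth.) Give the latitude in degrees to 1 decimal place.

65.6°

For equal true areas on Mercator, apparent areas scale as sec²φ, so the ratio is cos²φ₂ / cos²φ₁.
cos²φ₂ / cos²φ₁ = 5.8  ⇒  cos φ₁ = cos 6.2° / √5.8 = 0.9942/2.408 = 0.4128.
φ₁ = arccos(0.4128) ≈ 65.6°.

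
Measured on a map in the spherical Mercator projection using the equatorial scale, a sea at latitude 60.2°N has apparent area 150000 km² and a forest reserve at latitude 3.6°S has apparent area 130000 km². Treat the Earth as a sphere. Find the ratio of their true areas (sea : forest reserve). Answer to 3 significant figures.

Mercator's areal exaggeration is sec²φ; hence true area = (apparent area) · cos²φ.
True area of sea: 150000 × cos²(60.2°) = 150000 × 0.2470 = 37050 km².
True area of forest reserve: 130000 × cos²(3.6°) = 130000 × 0.9961 = 129500 km².
Ratio = 37050 / 129500 ≈ 0.286.

0.286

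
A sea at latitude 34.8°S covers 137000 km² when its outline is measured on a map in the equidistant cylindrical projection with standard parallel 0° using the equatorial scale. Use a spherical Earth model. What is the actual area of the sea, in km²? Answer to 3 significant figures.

112000 km²

In the plate carrée (x = Rλ, y = Rφ), meridians are true-scale (h = 1) and parallels are stretched by k = sec φ.
Areal scale = h·k = 1 × sec φ; at 34.8°, h = 1.000, k = 1.218, so h·k = 1.218.
True area = apparent / (areal scale) = 137000 / 1.218 ≈ 112000 km².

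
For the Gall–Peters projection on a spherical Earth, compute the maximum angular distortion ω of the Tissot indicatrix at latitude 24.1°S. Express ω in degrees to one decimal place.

Gall–Peters is a cylindrical equal-area projection with standard parallels at ±45°. Cylindrical equal-area (φ₀ = 45°): h = cos φ / cos 45° along meridians, k = cos 45° / cos φ along parallels; h·k = 1.
At 24.1°: h = 1.291, k = 0.7746; principal scales a = 1.291, b = 0.7746.
sin(ω/2) = (a − b)/(a + b) = 0.5163/2.066 = 0.2500, so ω = 2 arcsin(0.2500) ≈ 29.0°.

29.0°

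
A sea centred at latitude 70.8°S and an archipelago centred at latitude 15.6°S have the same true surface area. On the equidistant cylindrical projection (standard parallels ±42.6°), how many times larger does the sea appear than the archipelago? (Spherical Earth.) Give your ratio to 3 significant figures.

2.93

In the equirectangular projection with standard parallel φ₀ = 42.6° (x = Rλ cos φ₀, y = Rφ), meridians are true-scale (h = 1) and the parallel scale is k = cos φ₀ / cos φ.
Areal scale at 70.8°: h·k = 1.000 × 2.238 = 2.238.
Areal scale at 15.6°: h·k = 1.000 × 0.7643 = 0.7643.
Ratio = 2.238/0.7643 ≈ 2.93.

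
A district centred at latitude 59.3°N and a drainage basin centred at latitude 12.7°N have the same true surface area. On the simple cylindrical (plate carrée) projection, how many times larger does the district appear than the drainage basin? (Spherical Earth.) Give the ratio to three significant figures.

1.91

In the plate carrée (x = Rλ, y = Rφ), meridians are true-scale (h = 1) and parallels are stretched by k = sec φ.
Areal scale at 59.3°: h·k = 1.000 × 1.959 = 1.959.
Areal scale at 12.7°: h·k = 1.000 × 1.025 = 1.025.
Ratio = 1.959/1.025 ≈ 1.91.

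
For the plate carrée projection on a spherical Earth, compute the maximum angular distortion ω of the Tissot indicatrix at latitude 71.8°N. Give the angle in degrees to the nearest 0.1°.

63.2°

Plate carrée maps x = Rλ, y = Rφ. The meridian scale is h = 1 and the parallel scale is k = 1/cos φ = sec φ.
At 71.8°: h = 1.000, k = 3.202; principal scales a = 3.202, b = 1.000.
sin(ω/2) = (a − b)/(a + b) = 2.202/4.202 = 0.5240, so ω = 2 arcsin(0.5240) ≈ 63.2°.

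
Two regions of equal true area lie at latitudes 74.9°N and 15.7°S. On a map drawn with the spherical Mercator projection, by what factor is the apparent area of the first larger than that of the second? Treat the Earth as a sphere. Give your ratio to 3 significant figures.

13.7

Mercator is conformal with k = sec φ, so areal scale = k² = sec²φ.
At 74.9°: sec²(74.9°) = 1/0.2605² = 14.74.
At 15.7°: sec²(15.7°) = 1/0.9627² = 1.079.
Ratio = 14.74/1.079 = cos²(15.7°)/cos²(74.9°) ≈ 13.7.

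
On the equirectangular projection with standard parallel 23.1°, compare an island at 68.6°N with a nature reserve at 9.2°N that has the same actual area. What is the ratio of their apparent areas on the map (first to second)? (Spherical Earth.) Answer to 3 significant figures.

2.71

The equidistant cylindrical projection with φ₀ = 23.1° has h = 1 (meridians true) and k = cos φ₀ / cos φ along parallels.
Areal scale at 68.6°: h·k = 1.000 × 2.521 = 2.521.
Areal scale at 9.2°: h·k = 1.000 × 0.9318 = 0.9318.
Ratio = 2.521/0.9318 ≈ 2.71.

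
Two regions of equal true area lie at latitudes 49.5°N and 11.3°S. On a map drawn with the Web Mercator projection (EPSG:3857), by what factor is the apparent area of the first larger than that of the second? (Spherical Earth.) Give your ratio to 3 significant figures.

Mercator areal scale is sec²φ.
At 49.5°: sec²(49.5°) = 1/0.6494² = 2.371.
At 11.3°: sec²(11.3°) = 1/0.9806² = 1.040.
Ratio = 2.371/1.040 = cos²(11.3°)/cos²(49.5°) ≈ 2.28.

2.28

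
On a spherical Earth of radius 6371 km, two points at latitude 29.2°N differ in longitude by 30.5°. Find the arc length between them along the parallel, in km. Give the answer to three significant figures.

2960 km

Arc length along a parallel = R cos φ · Δλ (with Δλ in radians).
= 6371 × cos 29.2° × (30.5° × π/180) = 6371 × 0.8729 × 0.5323 ≈ 2960 km.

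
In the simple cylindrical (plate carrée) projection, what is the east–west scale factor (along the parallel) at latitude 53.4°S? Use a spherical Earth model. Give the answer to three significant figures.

For the equirectangular projection with φ₀ = 0 (plate carrée), h = 1 along meridians and k = sec φ along parallels.
k = 1/cos 53.4° = 1/0.5962 = 1.677.

1.68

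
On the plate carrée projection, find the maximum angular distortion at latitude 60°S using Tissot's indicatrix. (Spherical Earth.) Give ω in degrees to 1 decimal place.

38.9°

For the equirectangular projection with φ₀ = 0 (plate carrée), h = 1 along meridians and k = sec φ along parallels.
At 60°: h = 1.000, k = 2.000; principal scales a = 2.000, b = 1.000.
sin(ω/2) = (a − b)/(a + b) = 1.0000/3.000 = 0.3333, so ω = 2 arcsin(0.3333) ≈ 38.9°.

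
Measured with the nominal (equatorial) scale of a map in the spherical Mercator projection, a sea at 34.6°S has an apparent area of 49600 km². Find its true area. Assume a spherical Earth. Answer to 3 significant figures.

Mercator is conformal, so the point scale is isotropic: h = k = sec φ = 1/cos φ.
Areal scale = k² = sec²φ = 1/cos²(34.6°) = 1/0.8231² = 1.476.
True area = apparent / (areal scale) = 49600 / 1.476 ≈ 33600 km².

33600 km²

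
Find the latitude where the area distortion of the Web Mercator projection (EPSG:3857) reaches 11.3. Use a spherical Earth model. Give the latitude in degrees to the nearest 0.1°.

Mercator areal scale is sec²φ.
sec²φ = 11.3  ⇒  cos²φ = 0.08850  ⇒  cos φ = 0.2975.
φ = arccos(0.2975) ≈ 72.7°.

72.7°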